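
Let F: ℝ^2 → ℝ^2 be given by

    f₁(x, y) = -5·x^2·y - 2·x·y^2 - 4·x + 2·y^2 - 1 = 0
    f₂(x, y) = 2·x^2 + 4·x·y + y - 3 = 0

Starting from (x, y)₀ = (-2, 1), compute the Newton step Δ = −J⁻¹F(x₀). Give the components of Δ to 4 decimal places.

(0.2538, -0.4308)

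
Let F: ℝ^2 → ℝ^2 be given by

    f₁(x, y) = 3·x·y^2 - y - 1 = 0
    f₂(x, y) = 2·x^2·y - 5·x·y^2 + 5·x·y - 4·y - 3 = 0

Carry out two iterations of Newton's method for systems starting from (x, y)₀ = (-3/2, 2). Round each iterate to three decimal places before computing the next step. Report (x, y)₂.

At (-3/2, 2): F = (-21.000, 13.000).
Jacobian J = [[3·y^2, 6·x·y - 1], [4·x·y - 5·y^2 + 5·y, 2·x^2 - 10·x·y + 5·x - 4]].
At the point, J = [[12.000, -19.000], [-22.000, 23.000]] (det J = -142.000).
Solving J·Δ = −F gives Δ = (-1.662, -2.155).
Then the next iterate is (x, y)₁ = (-3.162, -0.155).
Round to (-3.162, -0.155) and repeat: F = (-1.07290, -2.64907), J = [[0.07208, 1.94066], [1.06532, -4.71461]].
Δ = (4.237, 0.395), so (x, y)₂ = (1.075, 0.240).

(1.075, 0.240)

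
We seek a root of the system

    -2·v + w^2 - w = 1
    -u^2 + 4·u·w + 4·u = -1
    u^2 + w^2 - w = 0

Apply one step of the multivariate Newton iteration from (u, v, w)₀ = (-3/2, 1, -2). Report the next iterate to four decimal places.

(0.4808, 1.3462, -1.5385)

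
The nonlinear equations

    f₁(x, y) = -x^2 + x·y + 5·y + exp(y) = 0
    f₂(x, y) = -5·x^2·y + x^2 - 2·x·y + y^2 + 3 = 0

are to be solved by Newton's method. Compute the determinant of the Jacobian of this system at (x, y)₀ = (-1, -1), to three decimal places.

38.679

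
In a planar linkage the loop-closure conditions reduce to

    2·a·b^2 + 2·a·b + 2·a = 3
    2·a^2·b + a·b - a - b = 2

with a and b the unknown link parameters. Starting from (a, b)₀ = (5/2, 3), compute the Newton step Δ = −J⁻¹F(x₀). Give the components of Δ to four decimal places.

(-0.5880, -1.3347)

At (5/2, 3): F = (62.0000, 37.5000).
Jacobian J = [[2·b^2 + 2·b + 2, 4·a·b + 2·a], [4·a·b + b - 1, 2·a^2 + a - 1]].
At the point, J = [[26.0000, 35.0000], [32.0000, 14.0000]] (det J = -756.0000).
Solving J·Δ = −F gives Δ = (-0.5880, -1.3347).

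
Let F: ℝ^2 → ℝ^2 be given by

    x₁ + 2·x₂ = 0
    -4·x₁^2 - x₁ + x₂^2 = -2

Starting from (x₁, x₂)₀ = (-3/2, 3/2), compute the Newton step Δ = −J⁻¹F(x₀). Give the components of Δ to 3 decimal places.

(0.579, -1.039)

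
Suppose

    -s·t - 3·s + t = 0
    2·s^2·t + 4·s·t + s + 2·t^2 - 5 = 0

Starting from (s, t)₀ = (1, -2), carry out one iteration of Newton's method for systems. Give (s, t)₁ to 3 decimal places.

(-2.000, 16.500)

At (1, -2): F = (-3.000, -8.000).
Jacobian J = [[-t - 3, -s + 1], [4·s·t + 4·t + 1, 2·s^2 + 4·s + 4·t]].
At the point, J = [[-1.000, 0.000], [-15.000, -2.000]] (det J = 2.000).
Solving J·Δ = −F gives Δ = (-3.000, 18.500).
Then the next iterate is (s, t)₁ = (-2.000, 16.500).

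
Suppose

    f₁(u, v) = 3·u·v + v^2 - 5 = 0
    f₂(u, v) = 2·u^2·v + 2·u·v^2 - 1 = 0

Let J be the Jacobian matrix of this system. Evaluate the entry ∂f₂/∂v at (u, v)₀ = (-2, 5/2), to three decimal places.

∂f₂/∂v = 2·u^2 + 4·u·v.
At (-2, 5/2) this is -12.000.

-12.000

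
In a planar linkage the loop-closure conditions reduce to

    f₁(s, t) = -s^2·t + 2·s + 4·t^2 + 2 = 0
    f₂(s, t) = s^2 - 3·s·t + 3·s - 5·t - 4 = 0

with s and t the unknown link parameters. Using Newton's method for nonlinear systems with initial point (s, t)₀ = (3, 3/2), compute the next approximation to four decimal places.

(3.3314, 1.1065)

At (3, 3/2): F = (3.5000, -7.0000).
Jacobian J = [[-2·s·t + 2, -s^2 + 8·t], [2·s - 3·t + 3, -3·s - 5]].
At the point, J = [[-7.0000, 3.0000], [4.5000, -14.0000]] (det J = 84.5000).
Solving J·Δ = −F gives Δ = (0.3314, -0.3935).
Then the next iterate is (s, t)₁ = (3.3314, 1.1065).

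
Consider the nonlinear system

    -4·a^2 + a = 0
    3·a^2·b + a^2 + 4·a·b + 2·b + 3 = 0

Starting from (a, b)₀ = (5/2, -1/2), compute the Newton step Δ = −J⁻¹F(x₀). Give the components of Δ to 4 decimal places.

At (5/2, -1/2): F = (-22.5000, -6.1250).
Jacobian J = [[-8·a + 1, 0], [6·a·b + 2·a + 4·b, 3·a^2 + 4·a + 2]].
At the point, J = [[-19.0000, 0.0000], [-4.5000, 30.7500]] (det J = -584.2500).
Solving J·Δ = −F gives Δ = (-1.1842, 0.0259).

(-1.1842, 0.0259)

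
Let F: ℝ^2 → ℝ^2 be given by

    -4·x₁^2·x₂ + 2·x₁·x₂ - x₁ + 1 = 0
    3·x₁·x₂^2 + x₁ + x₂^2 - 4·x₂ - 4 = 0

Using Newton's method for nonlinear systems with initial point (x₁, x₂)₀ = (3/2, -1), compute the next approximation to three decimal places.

At (3/2, -1): F = (5.500, 7.000).
Jacobian J = [[-8·x₁·x₂ + 2·x₂ - 1, -4·x₁^2 + 2·x₁], [3·x₂^2 + 1, 6·x₁·x₂ + 2·x₂ - 4]].
At the point, J = [[9.000, -6.000], [4.000, -15.000]] (det J = -111.000).
Solving J·Δ = −F gives Δ = (-0.365, 0.369).
Then the next iterate is (x₁, x₂)₁ = (1.135, -0.631).

(1.135, -0.631)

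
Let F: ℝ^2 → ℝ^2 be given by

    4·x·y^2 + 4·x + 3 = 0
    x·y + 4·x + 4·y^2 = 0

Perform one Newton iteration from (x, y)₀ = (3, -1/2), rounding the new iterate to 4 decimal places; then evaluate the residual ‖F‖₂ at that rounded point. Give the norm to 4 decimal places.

At (3, -1/2): F = (18.0000, 11.5000).
Jacobian J = [[4·y^2 + 4, 8·x·y], [y + 4, x + 8·y]].
At the point, J = [[5.0000, -12.0000], [3.5000, -1.0000]] (det J = 37.0000).
Solving J·Δ = −F gives Δ = (-3.2432, 0.1486).
Then the next iterate is (x, y)₁ = (-0.2432, -0.3514).
Re-evaluating at (-0.2432, -0.3514): F = (1.907077, -0.393412), so ‖F‖₂ = 1.9472.

1.9472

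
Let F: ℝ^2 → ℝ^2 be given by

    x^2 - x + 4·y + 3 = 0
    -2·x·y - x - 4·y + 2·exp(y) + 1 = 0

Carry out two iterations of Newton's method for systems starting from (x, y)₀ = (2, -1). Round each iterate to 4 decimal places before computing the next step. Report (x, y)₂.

(7.3630, -0.7516)

At (2, -1): F = (1.0000, 7.735759).
Jacobian J = [[2·x - 1, 4], [-2·y - 1, -2·x + 2·exp(y) - 4]].
At the point, J = [[3.0000, 4.0000], [1.0000, -7.264241]] (det J = -25.792723).
Solving J·Δ = −F gives Δ = (-1.4813, 0.8610).
Then the next iterate is (x, y)₁ = (0.5187, -0.1390).
Round to (0.5187, -0.1390) and repeat: F = (2.194350, 2.921955), J = [[0.0374, 4.0000], [-0.7220, -3.296944]].
Δ = (6.8443, -0.6126), so (x, y)₂ = (7.3630, -0.7516).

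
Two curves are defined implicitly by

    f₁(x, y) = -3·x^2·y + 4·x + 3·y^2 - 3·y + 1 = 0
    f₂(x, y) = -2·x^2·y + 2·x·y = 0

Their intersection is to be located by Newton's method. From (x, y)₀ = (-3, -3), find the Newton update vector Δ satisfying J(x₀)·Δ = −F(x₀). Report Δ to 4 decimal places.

At (-3, -3): F = (106.0000, 72.0000).
Jacobian J = [[-6·x·y + 4, -3·x^2 + 6·y - 3], [-4·x·y + 2·y, -2·x^2 + 2·x]].
At the point, J = [[-50.0000, -48.0000], [-42.0000, -24.0000]] (det J = -816.0000).
Solving J·Δ = −F gives Δ = (1.1176, 1.0441).

(1.1176, 1.0441)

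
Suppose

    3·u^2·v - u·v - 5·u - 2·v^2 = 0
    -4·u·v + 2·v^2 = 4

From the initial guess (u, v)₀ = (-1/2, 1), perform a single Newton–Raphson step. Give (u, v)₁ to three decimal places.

(-0.338, 1.108)

At (-1/2, 1): F = (1.750, 0.000).
Jacobian J = [[6·u·v - v - 5, 3·u^2 - u - 4·v], [-4·v, -4·u + 4·v]].
At the point, J = [[-9.000, -2.750], [-4.000, 6.000]] (det J = -65.000).
Solving J·Δ = −F gives Δ = (0.162, 0.108).
Then the next iterate is (u, v)₁ = (-0.338, 1.108).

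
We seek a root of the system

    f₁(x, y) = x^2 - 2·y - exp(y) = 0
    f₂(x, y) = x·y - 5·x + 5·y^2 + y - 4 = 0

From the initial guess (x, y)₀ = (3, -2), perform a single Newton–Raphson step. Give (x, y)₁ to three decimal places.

(1.010, -1.567)

At (3, -2): F = (12.86466, -7.000).
Jacobian J = [[2·x, -exp(y) - 2], [y - 5, x + 10·y + 1]].
At the point, J = [[6.000, -2.13534], [-7.000, -16.000]] (det J = -110.94735).
Solving J·Δ = −F gives Δ = (-1.990, 0.433).
Then the next iterate is (x, y)₁ = (1.010, -1.567).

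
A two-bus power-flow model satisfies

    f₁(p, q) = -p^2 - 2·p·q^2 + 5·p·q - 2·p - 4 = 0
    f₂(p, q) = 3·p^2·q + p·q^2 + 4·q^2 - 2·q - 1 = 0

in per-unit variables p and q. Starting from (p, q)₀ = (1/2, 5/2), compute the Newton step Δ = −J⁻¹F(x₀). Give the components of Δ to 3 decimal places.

(-1.755, 0.006)

At (1/2, 5/2): F = (-5.250, 24.000).
Jacobian J = [[-2·p - 2·q^2 + 5·q - 2, -4·p·q + 5·p], [6·p·q + q^2, 3·p^2 + 2·p·q + 8·q - 2]].
At the point, J = [[-3.000, -2.500], [13.750, 21.250]] (det J = -29.375).
Solving J·Δ = −F gives Δ = (-1.755, 0.006).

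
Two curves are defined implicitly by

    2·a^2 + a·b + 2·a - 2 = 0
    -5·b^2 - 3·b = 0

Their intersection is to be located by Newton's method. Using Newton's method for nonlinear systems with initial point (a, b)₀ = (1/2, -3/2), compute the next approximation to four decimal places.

(0.8875, -0.9375)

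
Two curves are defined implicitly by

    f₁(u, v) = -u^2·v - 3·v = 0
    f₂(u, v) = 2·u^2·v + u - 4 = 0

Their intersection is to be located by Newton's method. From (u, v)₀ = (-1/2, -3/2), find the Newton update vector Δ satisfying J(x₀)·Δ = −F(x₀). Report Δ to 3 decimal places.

(1.194, 0.949)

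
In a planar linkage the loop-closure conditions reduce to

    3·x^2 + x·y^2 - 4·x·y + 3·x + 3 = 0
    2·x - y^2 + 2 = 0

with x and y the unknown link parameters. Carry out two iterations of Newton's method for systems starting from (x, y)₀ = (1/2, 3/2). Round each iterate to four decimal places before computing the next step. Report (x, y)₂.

At (1/2, 3/2): F = (3.3750, 0.7500).
Jacobian J = [[6·x + y^2 - 4·y + 3, 2·x·y - 4·x], [2, -2·y]].
At the point, J = [[2.2500, -0.5000], [2.0000, -3.0000]] (det J = -5.7500).
Solving J·Δ = −F gives Δ = (-1.6957, -0.8804).
Then the next iterate is (x, y)₁ = (-1.1957, 0.6196).
Round to (-1.1957, 0.6196) and repeat: F = (6.206384, -0.775304), J = [[-6.268696, 3.301089], [2.0000, -1.2392]].
Δ = (4.4011, 6.4774), so (x, y)₂ = (3.2054, 7.0970).

(3.2054, 7.0970)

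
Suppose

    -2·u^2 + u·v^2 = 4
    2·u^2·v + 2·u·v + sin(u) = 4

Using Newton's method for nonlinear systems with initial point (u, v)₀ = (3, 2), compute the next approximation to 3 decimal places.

(1.509, 1.839)

At (3, 2): F = (-10.000, 44.14112).
Jacobian J = [[-4·u + v^2, 2·u·v], [4·u·v + 2·v + cos(u), 2·u^2 + 2·u]].
At the point, J = [[-8.000, 12.000], [27.01001, 24.000]] (det J = -516.12009).
Solving J·Δ = −F gives Δ = (-1.491, -0.161).
Then the next iterate is (u, v)₁ = (1.509, 1.839).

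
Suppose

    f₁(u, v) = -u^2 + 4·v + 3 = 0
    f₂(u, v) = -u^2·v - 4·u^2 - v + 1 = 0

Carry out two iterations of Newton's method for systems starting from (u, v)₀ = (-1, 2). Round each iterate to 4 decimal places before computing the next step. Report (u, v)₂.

At (-1, 2): F = (10.0000, -7.0000).
Jacobian J = [[-2·u, 4], [-2·u·v - 8·u, -u^2 - 1]].
At the point, J = [[2.0000, 4.0000], [12.0000, -2.0000]] (det J = -52.0000).
Solving J·Δ = −F gives Δ = (0.1538, -2.5769).
Then the next iterate is (u, v)₁ = (-0.8462, -0.5769).
Round to (-0.8462, -0.5769) and repeat: F = (-0.023654, -0.874226), J = [[1.6924, 4.0000], [5.793254, -1.716054]].
Δ = (0.1357, -0.0515), so (u, v)₂ = (-0.7105, -0.6284).

(-0.7105, -0.6284)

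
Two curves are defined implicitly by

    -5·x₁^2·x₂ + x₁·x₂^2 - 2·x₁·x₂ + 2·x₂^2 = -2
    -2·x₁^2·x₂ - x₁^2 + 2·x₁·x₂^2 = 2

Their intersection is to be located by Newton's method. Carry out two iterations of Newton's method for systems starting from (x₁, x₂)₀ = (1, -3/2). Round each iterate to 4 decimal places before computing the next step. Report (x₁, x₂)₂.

(-1.3426, -2.7448)

At (1, -3/2): F = (19.2500, 4.5000).
Jacobian J = [[-10·x₁·x₂ + x₂^2 - 2·x₂, -5·x₁^2 + 2·x₁·x₂ - 2·x₁ + 4·x₂], [-4·x₁·x₂ - 2·x₁ + 2·x₂^2, -2·x₁^2 + 4·x₁·x₂]].
At the point, J = [[20.2500, -16.0000], [8.5000, -8.0000]] (det J = -26.0000).
Solving J·Δ = −F gives Δ = (-3.1538, -2.7885).
Then the next iterate is (x₁, x₂)₁ = (-2.1538, -4.2885).
Round to (-2.1538, -4.2885) and repeat: F = (80.166922, -46.073472), J = [[-65.397481, -17.567530], [4.143779, 27.668576]].
Δ = (0.8112, 1.5437), so (x₁, x₂)₂ = (-1.3426, -2.7448).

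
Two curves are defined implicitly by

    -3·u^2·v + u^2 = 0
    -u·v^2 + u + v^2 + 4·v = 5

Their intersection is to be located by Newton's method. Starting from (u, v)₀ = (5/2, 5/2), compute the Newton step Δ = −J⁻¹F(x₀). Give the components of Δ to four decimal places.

At (5/2, 5/2): F = (-40.6250, -1.8750).
Jacobian J = [[-6·u·v + 2·u, -3·u^2], [-v^2 + 1, -2·u·v + 2·v + 4]].
At the point, J = [[-32.5000, -18.7500], [-5.2500, -3.5000]] (det J = 15.3125).
Solving J·Δ = −F gives Δ = (-6.9898, 9.9490).

(-6.9898, 9.9490)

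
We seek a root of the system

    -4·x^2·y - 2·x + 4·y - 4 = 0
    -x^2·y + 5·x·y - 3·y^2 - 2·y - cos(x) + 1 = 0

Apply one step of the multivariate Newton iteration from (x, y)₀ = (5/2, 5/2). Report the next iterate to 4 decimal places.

(1.5757, 1.8603)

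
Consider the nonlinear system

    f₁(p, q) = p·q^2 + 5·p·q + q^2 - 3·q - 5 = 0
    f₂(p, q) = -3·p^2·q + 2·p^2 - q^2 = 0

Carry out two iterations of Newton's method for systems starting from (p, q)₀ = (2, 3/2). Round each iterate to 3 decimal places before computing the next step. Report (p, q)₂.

(2.244, -0.083)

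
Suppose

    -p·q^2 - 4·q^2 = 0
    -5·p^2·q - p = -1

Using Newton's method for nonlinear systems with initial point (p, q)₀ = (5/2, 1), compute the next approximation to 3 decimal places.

(1.774, 0.556)

At (5/2, 1): F = (-6.500, -32.750).
Jacobian J = [[-q^2, -2·p·q - 8·q], [-10·p·q - 1, -5·p^2]].
At the point, J = [[-1.000, -13.000], [-26.000, -31.250]] (det J = -306.750).
Solving J·Δ = −F gives Δ = (-0.726, -0.444).
Then the next iterate is (p, q)₁ = (1.774, 0.556).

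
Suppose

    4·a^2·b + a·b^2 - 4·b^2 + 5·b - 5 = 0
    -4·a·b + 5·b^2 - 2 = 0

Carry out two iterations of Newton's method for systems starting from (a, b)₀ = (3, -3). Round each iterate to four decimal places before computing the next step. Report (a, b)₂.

(0.9019, -0.8175)

At (3, -3): F = (-137.0000, 79.0000).
Jacobian J = [[8·a·b + b^2, 4·a^2 + 2·a·b - 8·b + 5], [-4·b, -4·a + 10·b]].
At the point, J = [[-63.0000, 47.0000], [12.0000, -42.0000]] (det J = 2082.0000).
Solving J·Δ = −F gives Δ = (-0.9803, 1.6009).
Then the next iterate is (a, b)₁ = (2.0197, -1.3991).
Round to (2.0197, -1.3991) and repeat: F = (-38.700667, 19.090453), J = [[-20.648617, 26.858028], [5.5964, -22.0698]].
Δ = (-1.1178, 0.5816), so (a, b)₂ = (0.9019, -0.8175).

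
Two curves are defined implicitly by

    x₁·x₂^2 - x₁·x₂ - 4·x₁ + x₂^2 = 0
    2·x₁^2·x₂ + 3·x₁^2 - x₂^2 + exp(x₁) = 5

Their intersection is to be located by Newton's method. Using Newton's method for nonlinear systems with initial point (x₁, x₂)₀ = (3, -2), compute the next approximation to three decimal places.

At (3, -2): F = (10.000, 2.08554).
Jacobian J = [[x₂^2 - x₂ - 4, 2·x₁·x₂ - x₁ + 2·x₂], [4·x₁·x₂ + 6·x₁ + exp(x₁), 2·x₁^2 - 2·x₂]].
At the point, J = [[2.000, -19.000], [14.08554, 22.000]] (det J = 311.62520).
Solving J·Δ = −F gives Δ = (-0.833, 0.439).
Then the next iterate is (x₁, x₂)₁ = (2.167, -1.561).

(2.167, -1.561)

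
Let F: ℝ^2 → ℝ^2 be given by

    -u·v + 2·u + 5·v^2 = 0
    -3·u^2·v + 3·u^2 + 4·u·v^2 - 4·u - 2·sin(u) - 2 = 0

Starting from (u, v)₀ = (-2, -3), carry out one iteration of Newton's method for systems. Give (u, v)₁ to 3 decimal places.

At (-2, -3): F = (35.000, -16.18141).
Jacobian J = [[-v + 2, -u + 10·v], [-6·u·v + 6·u + 4·v^2 - 2·cos(u) - 4, -3·u^2 + 8·u·v]].
At the point, J = [[5.000, -28.000], [-15.16771, 36.000]] (det J = -244.69578).
Solving J·Δ = −F gives Δ = (3.298, 1.839).
Then the next iterate is (u, v)₁ = (1.298, -1.161).

(1.298, -1.161)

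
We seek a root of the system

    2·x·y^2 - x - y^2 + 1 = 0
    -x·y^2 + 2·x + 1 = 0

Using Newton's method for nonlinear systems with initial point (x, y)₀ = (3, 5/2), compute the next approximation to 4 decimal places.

(0.8113, 2.3368)

At (3, 5/2): F = (29.2500, -11.7500).
Jacobian J = [[2·y^2 - 1, 4·x·y - 2·y], [-y^2 + 2, -2·x·y]].
At the point, J = [[11.5000, 25.0000], [-4.2500, -15.0000]] (det J = -66.2500).
Solving J·Δ = −F gives Δ = (-2.1887, -0.1632).
Then the next iterate is (x, y)₁ = (0.8113, 2.3368).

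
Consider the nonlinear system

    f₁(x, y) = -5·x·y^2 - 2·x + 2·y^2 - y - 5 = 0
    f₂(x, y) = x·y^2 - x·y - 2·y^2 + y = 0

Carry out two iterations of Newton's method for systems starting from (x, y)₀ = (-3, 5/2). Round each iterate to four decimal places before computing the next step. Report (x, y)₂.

(-1.3229, 1.1463)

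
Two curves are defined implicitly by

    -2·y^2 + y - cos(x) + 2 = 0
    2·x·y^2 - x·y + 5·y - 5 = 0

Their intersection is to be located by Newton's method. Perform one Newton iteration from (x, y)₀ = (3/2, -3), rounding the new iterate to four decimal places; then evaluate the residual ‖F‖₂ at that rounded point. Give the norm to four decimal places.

At (3/2, -3): F = (-19.070737, 11.5000).
Jacobian J = [[sin(x), -4·y + 1], [2·y^2 - y, 4·x·y - x + 5]].
At the point, J = [[0.997495, 13.0000], [21.0000, -14.5000]] (det J = -287.463677).
Solving J·Δ = −F gives Δ = (0.4419, 1.4331).
Then the next iterate is (x, y)₁ = (1.9419, -1.5669).
Re-evaluating at (1.9419, -1.5669): F = (-4.114607, -0.256326), so ‖F‖₂ = 4.1226.

4.1226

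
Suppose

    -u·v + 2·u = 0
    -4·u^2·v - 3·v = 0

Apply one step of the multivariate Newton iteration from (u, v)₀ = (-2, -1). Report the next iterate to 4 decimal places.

At (-2, -1): F = (-6.0000, 19.0000).
Jacobian J = [[-v + 2, -u], [-8·u·v, -4·u^2 - 3]].
At the point, J = [[3.0000, 2.0000], [-16.0000, -19.0000]] (det J = -25.0000).
Solving J·Δ = −F gives Δ = (3.0400, -1.5600).
Then the next iterate is (u, v)₁ = (1.0400, -2.5600).

(1.0400, -2.5600)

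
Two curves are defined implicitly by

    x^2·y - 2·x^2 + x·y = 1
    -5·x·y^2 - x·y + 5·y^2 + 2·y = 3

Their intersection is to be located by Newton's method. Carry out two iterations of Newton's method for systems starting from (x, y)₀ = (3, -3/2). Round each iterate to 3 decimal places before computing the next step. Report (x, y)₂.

(0.736, -0.764)

At (3, -3/2): F = (-37.000, -24.000).
Jacobian J = [[2·x·y - 4·x + y, x^2 + x], [-5·y^2 - y, -10·x·y - x + 10·y + 2]].
At the point, J = [[-22.500, 12.000], [-9.750, 29.000]] (det J = -535.500).
Solving J·Δ = −F gives Δ = (-1.466, 0.335).
Then the next iterate is (x, y)₁ = (1.534, -1.165).
Round to (1.534, -1.165) and repeat: F = (-10.23485, -7.16668), J = [[-10.87522, 3.88716], [-5.62113, 6.68710]].
Δ = (-0.798, 0.401), so (x, y)₂ = (0.736, -0.764).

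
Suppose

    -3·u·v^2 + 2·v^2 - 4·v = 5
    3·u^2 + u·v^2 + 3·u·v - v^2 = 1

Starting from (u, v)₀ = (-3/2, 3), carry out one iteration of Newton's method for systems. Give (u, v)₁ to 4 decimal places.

(-2.6797, 0.9043)

At (-3/2, 3): F = (41.5000, -30.2500).
Jacobian J = [[-3·v^2, -6·u·v + 4·v - 4], [6·u + v^2 + 3·v, 2·u·v + 3·u - 2·v]].
At the point, J = [[-27.0000, 35.0000], [9.0000, -19.5000]] (det J = 211.5000).
Solving J·Δ = −F gives Δ = (-1.1797, -2.0957).
Then the next iterate is (u, v)₁ = (-2.6797, 0.9043).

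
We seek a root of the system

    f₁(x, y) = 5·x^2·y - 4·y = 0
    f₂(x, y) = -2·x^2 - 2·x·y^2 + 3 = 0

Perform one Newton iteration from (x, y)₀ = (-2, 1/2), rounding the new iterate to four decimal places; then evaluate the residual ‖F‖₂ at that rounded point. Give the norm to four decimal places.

2.2378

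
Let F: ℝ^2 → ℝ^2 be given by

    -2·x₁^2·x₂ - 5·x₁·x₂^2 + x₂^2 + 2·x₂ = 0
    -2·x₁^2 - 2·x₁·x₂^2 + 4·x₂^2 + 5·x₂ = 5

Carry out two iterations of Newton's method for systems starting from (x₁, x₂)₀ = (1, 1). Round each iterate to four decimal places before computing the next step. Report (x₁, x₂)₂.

At (1, 1): F = (-4.0000, 0.0000).
Jacobian J = [[-4·x₁·x₂ - 5·x₂^2, -2·x₁^2 - 10·x₁·x₂ + 2·x₂ + 2], [-4·x₁ - 2·x₂^2, -4·x₁·x₂ + 8·x₂ + 5]].
At the point, J = [[-9.0000, -8.0000], [-6.0000, 9.0000]] (det J = -129.0000).
Solving J·Δ = −F gives Δ = (-0.2791, -0.1860).
Then the next iterate is (x₁, x₂)₁ = (0.7209, 0.8140).
Round to (0.7209, 0.8140) and repeat: F = (-0.943798, -0.274341), J = [[-5.660230, -3.279520], [-4.208792, 9.164750]].
Δ = (-0.1454, -0.0368), so (x₁, x₂)₂ = (0.5755, 0.7772).

(0.5755, 0.7772)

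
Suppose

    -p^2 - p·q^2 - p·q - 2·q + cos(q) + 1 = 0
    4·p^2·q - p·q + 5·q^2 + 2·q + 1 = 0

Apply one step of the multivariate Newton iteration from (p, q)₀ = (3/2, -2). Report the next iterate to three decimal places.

At (3/2, -2): F = (-0.66615, 2.000).
Jacobian J = [[-2·p - q^2 - q, -2·p·q - p - sin(q) - 2], [8·p·q - q, 4·p^2 - p + 10·q + 2]].
At the point, J = [[-5.000, 3.40930], [-22.000, -10.500]] (det J = 127.50454).
Solving J·Δ = −F gives Δ = (-0.001, 0.193).
Then the next iterate is (p, q)₁ = (1.499, -1.807).

(1.499, -1.807)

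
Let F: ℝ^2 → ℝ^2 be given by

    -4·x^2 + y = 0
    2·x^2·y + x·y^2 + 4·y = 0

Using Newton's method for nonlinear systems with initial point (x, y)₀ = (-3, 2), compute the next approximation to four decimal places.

(-1.5692, 1.6615)

At (-3, 2): F = (-34.0000, 32.0000).
Jacobian J = [[-8·x, 1], [4·x·y + y^2, 2·x^2 + 2·x·y + 4]].
At the point, J = [[24.0000, 1.0000], [-20.0000, 10.0000]] (det J = 260.0000).
Solving J·Δ = −F gives Δ = (1.4308, -0.3385).
Then the next iterate is (x, y)₁ = (-1.5692, 1.6615).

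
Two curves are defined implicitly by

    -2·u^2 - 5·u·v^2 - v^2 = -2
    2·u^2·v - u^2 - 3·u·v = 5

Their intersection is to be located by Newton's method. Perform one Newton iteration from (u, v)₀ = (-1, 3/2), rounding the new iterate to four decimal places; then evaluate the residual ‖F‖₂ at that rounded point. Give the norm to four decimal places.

At (-1, 3/2): F = (9.0000, 1.5000).
Jacobian J = [[-4·u - 5·v^2, -10·u·v - 2·v], [4·u·v - 2·u - 3·v, 2·u^2 - 3·u]].
At the point, J = [[-7.2500, 12.0000], [-8.5000, 5.0000]] (det J = 65.7500).
Solving J·Δ = −F gives Δ = (-0.4106, -0.9981).
Then the next iterate is (u, v)₁ = (-1.4106, 0.5019).
Re-evaluating at (-1.4106, 0.5019): F = (-0.454812, -2.868498), so ‖F‖₂ = 2.9043.

2.9043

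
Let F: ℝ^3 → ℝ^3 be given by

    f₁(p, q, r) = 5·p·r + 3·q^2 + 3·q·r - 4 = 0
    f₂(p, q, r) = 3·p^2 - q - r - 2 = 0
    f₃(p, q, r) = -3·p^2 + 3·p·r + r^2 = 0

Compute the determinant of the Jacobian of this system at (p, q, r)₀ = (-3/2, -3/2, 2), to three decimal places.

-116.500

J = [[5·r, 6·q + 3·r, 5·p + 3·q], [6·p, -1, -1], [-6·p + 3·r, 0, 3·p + 2·r]].
At the point, J = [[10.000, -3.000, -12.000], [-9.000, -1.000, -1.000], [15.000, 0.000, -0.500]].
det J = -116.500.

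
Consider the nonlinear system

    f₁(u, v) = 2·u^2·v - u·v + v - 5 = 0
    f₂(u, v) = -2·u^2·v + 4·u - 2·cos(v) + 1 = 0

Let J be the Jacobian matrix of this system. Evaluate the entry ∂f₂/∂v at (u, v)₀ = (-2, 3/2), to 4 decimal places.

-6.0050

∂f₂/∂v = -2·u^2 + 2·sin(v).
At (-2, 3/2) this is -6.0050.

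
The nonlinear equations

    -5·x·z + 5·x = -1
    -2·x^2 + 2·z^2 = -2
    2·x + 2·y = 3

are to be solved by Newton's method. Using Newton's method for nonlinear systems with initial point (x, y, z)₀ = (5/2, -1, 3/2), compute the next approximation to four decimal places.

At (5/2, -1, 3/2): F = (-5.2500, -6.0000, 0.0000).
Jacobian J = [[-5·z + 5, 0, -5·x], [-4·x, 0, 4·z], [2, 2, 0]].
At the point, J = [[-2.5000, 0.0000, -12.5000], [-10.0000, 0.0000, 6.0000], [2.0000, 2.0000, 0.0000]] (det J = 280.0000).
Solving J·Δ = −F gives Δ = (-0.7607, 0.7607, -0.2679).
Then the next iterate is (x, y, z)₁ = (1.7393, -0.2393, 1.2321).

(1.7393, -0.2393, 1.2321)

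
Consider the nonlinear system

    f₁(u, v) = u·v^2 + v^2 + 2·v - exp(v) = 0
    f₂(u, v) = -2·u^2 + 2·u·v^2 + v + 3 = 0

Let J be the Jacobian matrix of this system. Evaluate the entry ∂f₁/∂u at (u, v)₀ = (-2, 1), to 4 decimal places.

∂f₁/∂u = v^2.
At (-2, 1) this is 1.0000.

1.0000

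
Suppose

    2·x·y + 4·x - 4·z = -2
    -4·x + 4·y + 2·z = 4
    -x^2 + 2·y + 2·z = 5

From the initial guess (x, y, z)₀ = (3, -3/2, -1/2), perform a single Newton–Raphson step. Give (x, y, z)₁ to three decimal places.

(2.810, 1.190, 5.238)

At (3, -3/2, -1/2): F = (7.000, -23.000, -18.000).
Jacobian J = [[2·y + 4, 2·x, -4], [-4, 4, 2], [-2·x, 2, 2]].
At the point, J = [[1.000, 6.000, -4.000], [-4.000, 4.000, 2.000], [-6.000, 2.000, 2.000]] (det J = -84.000).
Solving J·Δ = −F gives Δ = (-0.190, 2.690, 5.738).
Then the next iterate is (x, y, z)₁ = (2.810, 1.190, 5.238).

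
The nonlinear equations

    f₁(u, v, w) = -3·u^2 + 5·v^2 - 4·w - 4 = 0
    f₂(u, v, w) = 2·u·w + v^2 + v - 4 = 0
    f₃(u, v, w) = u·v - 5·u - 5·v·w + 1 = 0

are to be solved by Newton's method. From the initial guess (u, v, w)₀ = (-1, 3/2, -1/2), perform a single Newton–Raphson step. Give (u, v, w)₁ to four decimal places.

At (-1, 3/2, -1/2): F = (6.2500, 0.7500, 8.2500).
Jacobian J = [[-6·u, 10·v, -4], [2·w, 2·v + 1, 2·u], [v - 5, u - 5·w, -5·v]].
At the point, J = [[6.0000, 15.0000, -4.0000], [-1.0000, 4.0000, -2.0000], [-3.5000, 1.5000, -7.5000]] (det J = -219.5000).
Solving J·Δ = −F gives Δ = (-0.9311, 0.3855, 1.6116).
Then the next iterate is (u, v, w)₁ = (-1.9311, 1.8855, 1.1116).

(-1.9311, 1.8855, 1.1116)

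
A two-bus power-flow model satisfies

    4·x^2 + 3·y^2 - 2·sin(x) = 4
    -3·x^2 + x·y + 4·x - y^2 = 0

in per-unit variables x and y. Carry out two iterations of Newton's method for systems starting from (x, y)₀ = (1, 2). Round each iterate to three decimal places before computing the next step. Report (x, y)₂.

(0.288, 1.274)

At (1, 2): F = (10.31706, -1.000).
Jacobian J = [[8·x - 2·cos(x), 6·y], [-6·x + y + 4, x - 2·y]].
At the point, J = [[6.91940, 12.000], [0.000, -3.000]] (det J = -20.75819).
Solving J·Δ = −F gives Δ = (-0.913, -0.333).
Then the next iterate is (x, y)₁ = (0.087, 1.667).
Round to (0.087, 1.667) and repeat: F = (4.19316, -2.30857), J = [[-1.29644, 10.002], [5.145, -3.247]].
Δ = (0.201, -0.393), so (x, y)₂ = (0.288, 1.274).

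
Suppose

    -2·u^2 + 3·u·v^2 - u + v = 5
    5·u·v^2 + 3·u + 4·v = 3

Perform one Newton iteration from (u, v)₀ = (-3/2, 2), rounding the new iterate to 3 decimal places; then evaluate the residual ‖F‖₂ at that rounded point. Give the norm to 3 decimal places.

55.577

At (-3/2, 2): F = (-24.000, -29.500).
Jacobian J = [[-4·u + 3·v^2 - 1, 6·u·v + 1], [5·v^2 + 3, 10·u·v + 4]].
At the point, J = [[17.000, -17.000], [23.000, -26.000]] (det J = -51.000).
Solving J·Δ = −F gives Δ = (2.402, 0.990).
Then the next iterate is (u, v)₁ = (0.902, 2.990).
Re-evaluating at (0.902, 2.990): F = (19.65270, 51.98585), so ‖F‖₂ = 55.577.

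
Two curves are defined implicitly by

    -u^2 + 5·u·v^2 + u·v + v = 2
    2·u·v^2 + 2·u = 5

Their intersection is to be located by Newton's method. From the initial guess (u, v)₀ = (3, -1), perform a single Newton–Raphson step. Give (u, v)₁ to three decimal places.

(1.578, -0.891)

At (3, -1): F = (0.000, 7.000).
Jacobian J = [[-2·u + 5·v^2 + v, 10·u·v + u + 1], [2·v^2 + 2, 4·u·v]].
At the point, J = [[-2.000, -26.000], [4.000, -12.000]] (det J = 128.000).
Solving J·Δ = −F gives Δ = (-1.422, 0.109).
Then the next iterate is (u, v)₁ = (1.578, -0.891).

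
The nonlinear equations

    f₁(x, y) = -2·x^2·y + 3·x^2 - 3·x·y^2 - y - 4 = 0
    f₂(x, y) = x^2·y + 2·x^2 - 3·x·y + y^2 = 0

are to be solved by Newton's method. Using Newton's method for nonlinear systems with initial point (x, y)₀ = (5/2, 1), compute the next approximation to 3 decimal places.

(1.497, 0.710)

At (5/2, 1): F = (-6.250, 12.250).
Jacobian J = [[-4·x·y + 6·x - 3·y^2, -2·x^2 - 6·x·y - 1], [2·x·y + 4·x - 3·y, x^2 - 3·x + 2·y]].
At the point, J = [[2.000, -28.500], [12.000, 0.750]] (det J = 343.500).
Solving J·Δ = −F gives Δ = (-1.003, -0.290).
Then the next iterate is (x, y)₁ = (1.497, 0.710).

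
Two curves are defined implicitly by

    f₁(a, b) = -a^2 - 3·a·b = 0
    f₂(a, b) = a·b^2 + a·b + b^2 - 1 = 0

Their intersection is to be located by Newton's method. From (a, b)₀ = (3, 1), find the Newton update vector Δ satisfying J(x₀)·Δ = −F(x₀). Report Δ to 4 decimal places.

At (3, 1): F = (-18.0000, 6.0000).
Jacobian J = [[-2·a - 3·b, -3·a], [b^2 + b, 2·a·b + a + 2·b]].
At the point, J = [[-9.0000, -9.0000], [2.0000, 11.0000]] (det J = -81.0000).
Solving J·Δ = −F gives Δ = (-1.7778, -0.2222).

(-1.7778, -0.2222)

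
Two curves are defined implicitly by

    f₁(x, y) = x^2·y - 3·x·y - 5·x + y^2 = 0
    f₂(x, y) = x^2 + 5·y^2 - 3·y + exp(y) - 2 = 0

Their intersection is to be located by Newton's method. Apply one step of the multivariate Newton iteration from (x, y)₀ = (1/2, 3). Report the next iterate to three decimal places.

(0.254, 1.851)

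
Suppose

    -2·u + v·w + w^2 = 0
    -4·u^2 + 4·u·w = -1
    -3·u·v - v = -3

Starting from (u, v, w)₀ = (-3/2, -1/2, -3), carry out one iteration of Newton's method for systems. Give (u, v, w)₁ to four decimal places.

At (-3/2, -1/2, -3): F = (13.5000, 10.0000, 1.2500).
Jacobian J = [[-2, w, v + 2·w], [-8·u + 4·w, 0, 4·u], [-3·v, -3·u - 1, 0]].
At the point, J = [[-2.0000, -3.0000, -6.5000], [0.0000, 0.0000, -6.0000], [1.5000, 3.5000, 0.0000]] (det J = -15.0000).
Solving J·Δ = −F gives Δ = (5.2333, -2.6000, 1.6667).
Then the next iterate is (u, v, w)₁ = (3.7333, -3.1000, -1.3333).

(3.7333, -3.1000, -1.3333)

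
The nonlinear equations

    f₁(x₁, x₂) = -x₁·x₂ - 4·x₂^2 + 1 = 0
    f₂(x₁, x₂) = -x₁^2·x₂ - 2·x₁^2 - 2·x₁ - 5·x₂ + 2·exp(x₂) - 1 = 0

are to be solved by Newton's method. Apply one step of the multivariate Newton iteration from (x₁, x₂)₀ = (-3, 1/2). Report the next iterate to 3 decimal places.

(-1.215, 1.108)

At (-3, 1/2): F = (1.500, -16.70256).
Jacobian J = [[-x₂, -x₁ - 8·x₂], [-2·x₁·x₂ - 4·x₁ - 2, -x₁^2 + 2·exp(x₂) - 5]].
At the point, J = [[-0.500, -1.000], [13.000, -10.70256]] (det J = 18.35128).
Solving J·Δ = −F gives Δ = (1.785, 0.608).
Then the next iterate is (x₁, x₂)₁ = (-1.215, 1.108).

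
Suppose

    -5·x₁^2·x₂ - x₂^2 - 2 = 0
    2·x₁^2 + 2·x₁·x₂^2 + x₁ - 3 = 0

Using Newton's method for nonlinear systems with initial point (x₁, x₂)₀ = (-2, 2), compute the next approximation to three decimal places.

(-1.312, 1.231)

At (-2, 2): F = (-46.000, -13.000).
Jacobian J = [[-10·x₁·x₂, -5·x₁^2 - 2·x₂], [4·x₁ + 2·x₂^2 + 1, 4·x₁·x₂]].
At the point, J = [[40.000, -24.000], [1.000, -16.000]] (det J = -616.000).
Solving J·Δ = −F gives Δ = (0.688, -0.769).
Then the next iterate is (x₁, x₂)₁ = (-1.312, 1.231).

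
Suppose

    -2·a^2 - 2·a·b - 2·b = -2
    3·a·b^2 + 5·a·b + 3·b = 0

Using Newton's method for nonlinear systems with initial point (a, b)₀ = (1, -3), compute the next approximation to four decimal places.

(4.8571, 1.9286)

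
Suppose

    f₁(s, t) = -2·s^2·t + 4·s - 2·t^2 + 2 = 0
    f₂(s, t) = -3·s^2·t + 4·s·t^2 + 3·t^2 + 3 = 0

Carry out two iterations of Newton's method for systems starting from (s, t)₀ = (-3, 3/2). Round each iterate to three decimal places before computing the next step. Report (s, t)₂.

(-0.456, 1.049)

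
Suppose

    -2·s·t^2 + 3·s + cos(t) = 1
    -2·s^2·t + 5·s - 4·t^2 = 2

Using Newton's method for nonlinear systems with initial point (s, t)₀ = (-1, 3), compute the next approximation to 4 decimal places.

At (-1, 3): F = (13.010008, -49.0000).
Jacobian J = [[-2·t^2 + 3, -4·s·t - sin(t)], [-4·s·t + 5, -2·s^2 - 8·t]].
At the point, J = [[-15.0000, 11.858880], [17.0000, -26.0000]] (det J = 188.399040).
Solving J·Δ = −F gives Δ = (-1.2889, -2.7273).
Then the next iterate is (s, t)₁ = (-2.2889, 0.2727).

(-2.2889, 0.2727)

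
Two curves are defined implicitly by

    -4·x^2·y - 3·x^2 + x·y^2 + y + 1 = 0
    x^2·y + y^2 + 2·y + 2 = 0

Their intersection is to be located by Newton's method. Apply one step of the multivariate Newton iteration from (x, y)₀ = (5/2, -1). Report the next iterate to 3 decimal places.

At (5/2, -1): F = (8.750, -5.250).
Jacobian J = [[-8·x·y - 6·x + y^2, -4·x^2 + 2·x·y + 1], [2·x·y, x^2 + 2·y + 2]].
At the point, J = [[6.000, -29.000], [-5.000, 6.250]] (det J = -107.500).
Solving J·Δ = −F gives Δ = (-0.908, 0.114).
Then the next iterate is (x, y)₁ = (1.592, -0.886).

(1.592, -0.886)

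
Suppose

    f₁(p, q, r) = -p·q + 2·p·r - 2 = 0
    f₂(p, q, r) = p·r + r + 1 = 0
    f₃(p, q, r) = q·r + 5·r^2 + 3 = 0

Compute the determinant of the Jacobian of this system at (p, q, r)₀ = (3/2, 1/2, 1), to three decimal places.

15.000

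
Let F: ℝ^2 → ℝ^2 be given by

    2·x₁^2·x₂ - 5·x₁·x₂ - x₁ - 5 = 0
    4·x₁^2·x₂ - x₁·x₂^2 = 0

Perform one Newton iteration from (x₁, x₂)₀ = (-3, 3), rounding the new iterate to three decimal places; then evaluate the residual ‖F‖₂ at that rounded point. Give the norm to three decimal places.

52.086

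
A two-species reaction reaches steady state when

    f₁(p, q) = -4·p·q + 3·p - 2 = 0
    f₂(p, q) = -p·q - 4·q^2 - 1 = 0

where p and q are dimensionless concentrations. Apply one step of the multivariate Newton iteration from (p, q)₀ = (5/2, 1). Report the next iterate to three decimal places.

(58.000, -5.000)

At (5/2, 1): F = (-4.500, -7.500).
Jacobian J = [[-4·q + 3, -4·p], [-q, -p - 8·q]].
At the point, J = [[-1.000, -10.000], [-1.000, -10.500]] (det J = 0.500).
Solving J·Δ = −F gives Δ = (55.500, -6.000).
Then the next iterate is (p, q)₁ = (58.000, -5.000).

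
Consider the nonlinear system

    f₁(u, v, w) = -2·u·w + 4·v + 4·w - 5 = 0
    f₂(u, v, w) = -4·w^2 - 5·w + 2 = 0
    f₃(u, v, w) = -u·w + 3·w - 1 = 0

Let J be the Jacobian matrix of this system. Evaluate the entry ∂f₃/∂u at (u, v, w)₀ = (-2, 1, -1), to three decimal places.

∂f₃/∂u = -w.
At (-2, 1, -1) this is 1.000.

1.000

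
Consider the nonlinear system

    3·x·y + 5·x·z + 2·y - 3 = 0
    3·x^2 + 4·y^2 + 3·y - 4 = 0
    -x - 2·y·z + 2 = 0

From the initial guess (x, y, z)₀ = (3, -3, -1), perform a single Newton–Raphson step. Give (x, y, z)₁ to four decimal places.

(-0.0225, -3.2097, -0.2672)

At (3, -3, -1): F = (-51.0000, 50.0000, -7.0000).
Jacobian J = [[3·y + 5·z, 3·x + 2, 5·x], [6·x, 8·y + 3, 0], [-1, -2·z, -2·y]].
At the point, J = [[-14.0000, 11.0000, 15.0000], [18.0000, -21.0000, 0.0000], [-1.0000, 2.0000, 6.0000]] (det J = 801.0000).
Solving J·Δ = −F gives Δ = (-3.0225, -0.2097, 0.7328).
Then the next iterate is (x, y, z)₁ = (-0.0225, -3.2097, -0.2672).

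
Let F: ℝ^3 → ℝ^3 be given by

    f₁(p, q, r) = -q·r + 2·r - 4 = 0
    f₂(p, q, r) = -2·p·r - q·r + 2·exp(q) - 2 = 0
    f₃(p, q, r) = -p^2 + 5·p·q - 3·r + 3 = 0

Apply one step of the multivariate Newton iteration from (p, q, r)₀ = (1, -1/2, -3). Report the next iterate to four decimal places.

(0.9433, 0.0866, 0.8961)

At (1, -1/2, -3): F = (-11.5000, 3.713061, 8.5000).
Jacobian J = [[0, -r, -q + 2], [-2·r, -r + 2·exp(q), -2·p - q], [-2·p + 5·q, 5·p, -3]].
At the point, J = [[0.0000, 3.0000, 2.5000], [6.0000, 4.213061, -1.5000], [-4.5000, 5.0000, -3.0000]] (det J = 196.646940).
Solving J·Δ = −F gives Δ = (-0.0567, 0.5866, 3.8961).
Then the next iterate is (p, q, r)₁ = (0.9433, 0.0866, 0.8961).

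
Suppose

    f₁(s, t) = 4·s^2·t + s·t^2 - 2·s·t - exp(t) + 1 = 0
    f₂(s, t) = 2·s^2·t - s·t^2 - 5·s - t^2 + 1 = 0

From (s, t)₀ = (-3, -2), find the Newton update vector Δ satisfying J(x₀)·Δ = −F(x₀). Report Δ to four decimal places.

(-1.2299, 3.0448)

At (-3, -2): F = (-95.135335, -12.0000).
Jacobian J = [[8·s·t + t^2 - 2·t, 4·s^2 + 2·s·t - 2·s - exp(t)], [4·s·t - t^2 - 5, 2·s^2 - 2·s·t - 2·t]].
At the point, J = [[56.0000, 53.864665], [15.0000, 10.0000]] (det J = -247.969971).
Solving J·Δ = −F gives Δ = (-1.2299, 3.0448).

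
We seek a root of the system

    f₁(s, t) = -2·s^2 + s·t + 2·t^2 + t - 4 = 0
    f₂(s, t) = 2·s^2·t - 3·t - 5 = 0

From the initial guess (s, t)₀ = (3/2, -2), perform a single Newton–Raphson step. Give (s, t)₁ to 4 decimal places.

(0.8301, -2.0256)

At (3/2, -2): F = (-5.5000, -8.0000).
Jacobian J = [[-4·s + t, s + 4·t + 1], [4·s·t, 2·s^2 - 3]].
At the point, J = [[-8.0000, -5.5000], [-12.0000, 1.5000]] (det J = -78.0000).
Solving J·Δ = −F gives Δ = (-0.6699, -0.0256).
Then the next iterate is (s, t)₁ = (0.8301, -2.0256).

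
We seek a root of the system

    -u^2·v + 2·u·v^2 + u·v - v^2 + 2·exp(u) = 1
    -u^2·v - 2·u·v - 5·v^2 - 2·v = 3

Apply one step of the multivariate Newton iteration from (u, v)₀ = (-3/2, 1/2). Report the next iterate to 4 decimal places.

At (-3/2, 1/2): F = (-3.428740, -4.8750).
Jacobian J = [[-2·u·v + 2·v^2 + v + 2·exp(u), -u^2 + 4·u·v + u - 2·v], [-2·u·v - 2·v, -u^2 - 2·u - 10·v - 2]].
At the point, J = [[2.946260, -7.7500], [0.5000, -6.2500]] (det J = -14.539127).
Solving J·Δ = −F gives Δ = (-1.1247, -0.8700).
Then the next iterate is (u, v)₁ = (-2.6247, -0.3700).

(-2.6247, -0.3700)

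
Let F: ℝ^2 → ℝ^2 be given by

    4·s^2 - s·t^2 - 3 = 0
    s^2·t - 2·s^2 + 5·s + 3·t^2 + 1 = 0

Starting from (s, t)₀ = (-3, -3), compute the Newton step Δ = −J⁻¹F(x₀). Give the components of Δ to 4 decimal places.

(1.2039, 1.1262)

At (-3, -3): F = (60.0000, -32.0000).
Jacobian J = [[8·s - t^2, -2·s·t], [2·s·t - 4·s + 5, s^2 + 6·t]].
At the point, J = [[-33.0000, -18.0000], [35.0000, -9.0000]] (det J = 927.0000).
Solving J·Δ = −F gives Δ = (1.2039, 1.1262).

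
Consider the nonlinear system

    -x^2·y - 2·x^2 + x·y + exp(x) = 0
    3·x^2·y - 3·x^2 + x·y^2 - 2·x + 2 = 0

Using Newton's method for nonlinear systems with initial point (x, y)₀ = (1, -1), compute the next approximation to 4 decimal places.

(3.5496, 37.1454)

At (1, -1): F = (0.718282, -5.0000).
Jacobian J = [[-2·x·y - 4·x + y + exp(x), -x^2 + x], [6·x·y - 6·x + y^2 - 2, 3·x^2 + 2·x·y]].
At the point, J = [[-0.281718, 0.0000], [-13.0000, 1.0000]] (det J = -0.281718).
Solving J·Δ = −F gives Δ = (2.5496, 38.1454).
Then the next iterate is (x, y)₁ = (3.5496, 37.1454).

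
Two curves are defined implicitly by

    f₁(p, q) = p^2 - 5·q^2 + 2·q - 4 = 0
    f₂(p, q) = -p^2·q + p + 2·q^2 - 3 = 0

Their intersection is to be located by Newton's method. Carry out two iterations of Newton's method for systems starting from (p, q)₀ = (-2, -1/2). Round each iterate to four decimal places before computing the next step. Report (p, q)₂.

(-2.7524, -0.6660)

At (-2, -1/2): F = (-2.2500, -2.5000).
Jacobian J = [[2·p, -10·q + 2], [-2·p·q + 1, -p^2 + 4·q]].
At the point, J = [[-4.0000, 7.0000], [-1.0000, -6.0000]] (det J = 31.0000).
Solving J·Δ = −F gives Δ = (-1.0000, -0.2500).
Then the next iterate is (p, q)₁ = (-3.0000, -0.7500).
Round to (-3.0000, -0.7500) and repeat: F = (0.6875, 1.8750), J = [[-6.0000, 9.5000], [-3.5000, -12.0000]].
Δ = (0.2476, 0.0840), so (p, q)₂ = (-2.7524, -0.6660).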